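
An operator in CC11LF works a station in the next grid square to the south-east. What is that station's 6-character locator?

CC11me

Longitude subsquare l = 11; +1 → 12 = m.
Latitude subsquare f = 5; −1 → 4 = e.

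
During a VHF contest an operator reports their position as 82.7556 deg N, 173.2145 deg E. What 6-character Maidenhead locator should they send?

Offset from 180°W / 90°S: lon 353.2145°, lat 172.7556°.
Field: 353.2145/20 → 17 → R, 172.7556/10 → 17 → R; chars RR.
Square: 13.2145/2 → 6, 2.7556/1 → 2; chars 62.
Subsquare: 1.2145/0.0833333 → 14 → o, 0.7556/0.0416667 → 18 → s; chars os.

RR62os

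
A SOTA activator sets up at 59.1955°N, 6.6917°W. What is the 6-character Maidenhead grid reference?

IO69pe

Add 180° to longitude and 90° to latitude: 173.3083, 149.1955.
Field: lon ⌊173.3083/20⌋ = 8 → I; lat ⌊149.1955/10⌋ = 14 → O.
Square: lon ⌊13.3083/2⌋ = 6; lat ⌊9.1955/1⌋ = 9.
Subsquare: lon ⌊1.3083/0.0833333⌋ = 15 → p; lat ⌊0.1955/0.0416667⌋ = 4 → e.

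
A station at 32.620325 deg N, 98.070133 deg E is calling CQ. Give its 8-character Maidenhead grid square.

Add 180° to longitude and 90° to latitude: 278.07013, 122.62033.
Field: 278.07013/20 → 13 → N, 122.62033/10 → 12 → M; chars NM.
Square: 18.07013/2 → 9, 2.62033/1 → 2; chars 92.
Subsquare: 0.07013/0.0833333 → 0 → a, 0.62033/0.0416667 → 14 → o; chars ao.
Extended square: 0.07013/0.00833333 → 8, 0.03699/0.00416667 → 8; chars 88.

NM92ao88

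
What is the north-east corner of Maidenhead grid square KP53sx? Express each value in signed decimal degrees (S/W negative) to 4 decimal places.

Field K=10, P=15: +10·20° lon, +15·10° lat → SW at lon 20°, lat 60°.
Square 5, 3: +5·2° lon, +3·1° lat → SW at lon 30°, lat 63°.
Subsquare s=18, x=23: +18·0.0833333° lon, +23·0.0416667° lat → SW at lon 31.5°, lat 63.9583°.
Cell spans 0.0833333° lon × 0.0416667° lat. NE corner is SW corner plus one full cell.
latitude 64.0000, longitude 31.5833.

64.0000, 31.5833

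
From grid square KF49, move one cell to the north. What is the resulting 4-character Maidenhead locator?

KG40

Latitude square 9; +1 → 10, wraps to 0, carry into field.
Latitude field F = 5; +1 → 6 = G.
The longitude characters are unchanged.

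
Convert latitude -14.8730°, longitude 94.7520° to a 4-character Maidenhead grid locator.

Add 180° to longitude and 90° to latitude: 274.75, 75.13.
Field (20°×10°, letters A–R): 274.75/20 → 13 → N, 75.13/10 → 7 → H; chars NH.
Square (2°×1°, digits 0–9): 14.75/2 → 7, 5.13/1 → 5; chars 75.

NH75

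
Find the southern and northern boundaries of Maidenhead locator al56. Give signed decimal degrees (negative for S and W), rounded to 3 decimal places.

26.000, 27.000

Field A=0, L=11: +0·20° lon, +11·10° lat → SW at lon -180°, lat 20°.
Square 5, 6: +5·2° lon, +6·1° lat → SW at lon -170°, lat 26°.
Cell spans 2° lon × 1° lat.
south 26.000, north 27.000.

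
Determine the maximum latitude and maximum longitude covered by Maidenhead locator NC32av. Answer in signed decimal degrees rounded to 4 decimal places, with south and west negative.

-67.0833, 86.0833

Field N=13, C=2: +13·20° lon, +2·10° lat → SW at lon 80°, lat -70°.
Square 3, 2: +3·2° lon, +2·1° lat → SW at lon 86°, lat -68°.
Subsquare a=0, v=21: +0·0.0833333° lon, +21·0.0416667° lat → SW at lon 86°, lat -67.125°.
Cell spans 0.0833333° lon × 0.0416667° lat. NE corner is SW corner plus one full cell.
latitude -67.0833, longitude 86.0833.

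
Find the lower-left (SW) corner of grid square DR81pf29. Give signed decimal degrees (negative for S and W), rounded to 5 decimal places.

Field D=3, R=17: +3·20° lon, +17·10° lat → SW at lon -120°, lat 80°.
Square 8, 1: +8·2° lon, +1·1° lat → SW at lon -104°, lat 81°.
Subsquare p=15, f=5: +15·0.0833333° lon, +5·0.0416667° lat → SW at lon -102.75°, lat 81.2083°.
Extended square 2, 9: +2·0.00833333° lon, +9·0.00416667° lat → SW at lon -102.733°, lat 81.2458°.
latitude 81.24583, longitude -102.73333.

81.24583, -102.73333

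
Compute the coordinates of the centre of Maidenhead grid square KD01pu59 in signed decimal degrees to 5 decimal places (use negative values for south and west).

-58.12708, 21.29583

Field K=10, D=3: +10·20° lon, +3·10° lat → SW at lon 20°, lat -60°.
Square 0, 1: +0·2° lon, +1·1° lat → SW at lon 20°, lat -59°.
Subsquare p=15, u=20: +15·0.0833333° lon, +20·0.0416667° lat → SW at lon 21.25°, lat -58.1667°.
Extended square 5, 9: +5·0.00833333° lon, +9·0.00416667° lat → SW at lon 21.2917°, lat -58.1292°.
Cell spans 0.00833333° lon × 0.00416667° lat. Centre is SW corner plus half of each.
latitude -58.12708, longitude 21.29583.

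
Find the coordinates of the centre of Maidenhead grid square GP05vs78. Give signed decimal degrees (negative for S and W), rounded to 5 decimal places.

Field G=6, P=15: +6·20° lon, +15·10° lat → SW at lon -60°, lat 60°.
Square 0, 5: +0·2° lon, +5·1° lat → SW at lon -60°, lat 65°.
Subsquare v=21, s=18: +21·0.0833333° lon, +18·0.0416667° lat → SW at lon -58.25°, lat 65.75°.
Extended square 7, 8: +7·0.00833333° lon, +8·0.00416667° lat → SW at lon -58.1917°, lat 65.7833°.
Cell spans 0.00833333° lon × 0.00416667° lat. Centre is SW corner plus half of each.
latitude 65.78542, longitude -58.18750.

65.78542, -58.18750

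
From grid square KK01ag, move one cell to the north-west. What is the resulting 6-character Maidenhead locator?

Longitude subsquare a = 0; −1 → -1, wraps to 23 = x, carry into square.
Longitude square 0; −1 → -1, wraps to 9, carry into field.
Longitude field K = 10; −1 → 9 = J.
Latitude subsquare g = 6; +1 → 7 = h.

JK91xh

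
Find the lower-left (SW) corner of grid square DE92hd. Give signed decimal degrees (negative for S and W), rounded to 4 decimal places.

-47.8750, -101.4167

Field D=3, E=4: +3·20° lon, +4·10° lat → SW at lon -120°, lat -50°.
Square 9, 2: +9·2° lon, +2·1° lat → SW at lon -102°, lat -48°.
Subsquare h=7, d=3: +7·0.0833333° lon, +3·0.0416667° lat → SW at lon -101.417°, lat -47.875°.
latitude -47.8750, longitude -101.4167.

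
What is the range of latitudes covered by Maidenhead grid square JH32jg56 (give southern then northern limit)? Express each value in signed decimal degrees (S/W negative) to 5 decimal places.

-17.72500, -17.72083

Field J=9, H=7: +9·20° lon, +7·10° lat → SW at lon 0°, lat -20°.
Square 3, 2: +3·2° lon, +2·1° lat → SW at lon 6°, lat -18°.
Subsquare j=9, g=6: +9·0.0833333° lon, +6·0.0416667° lat → SW at lon 6.75°, lat -17.75°.
Extended square 5, 6: +5·0.00833333° lon, +6·0.00416667° lat → SW at lon 6.79167°, lat -17.725°.
Cell spans 0.00833333° lon × 0.00416667° lat.
south -17.72500, north -17.72083.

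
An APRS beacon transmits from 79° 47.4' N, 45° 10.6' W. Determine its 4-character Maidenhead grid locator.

Shift to the Maidenhead origin (180°W, 90°S): lon 134.82, lat 169.79.
Field: 134.82/20 → 6 → G, 169.79/10 → 16 → Q; chars GQ.
Square: 14.82/2 → 7, 9.79/1 → 9; chars 79.

GQ79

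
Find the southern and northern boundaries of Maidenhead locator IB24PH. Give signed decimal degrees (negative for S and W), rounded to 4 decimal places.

-75.7083, -75.6667

Field I=8, B=1: +8·20° lon, +1·10° lat → SW at lon -20°, lat -80°.
Square 2, 4: +2·2° lon, +4·1° lat → SW at lon -16°, lat -76°.
Subsquare p=15, h=7: +15·0.0833333° lon, +7·0.0416667° lat → SW at lon -14.75°, lat -75.7083°.
Cell spans 0.0833333° lon × 0.0416667° lat.
south -75.7083, north -75.6667.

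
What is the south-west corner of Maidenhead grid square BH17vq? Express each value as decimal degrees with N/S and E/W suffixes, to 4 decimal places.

12.3333° S, 156.2500° W

Field B=1, H=7: +1·20° lon, +7·10° lat → SW at lon -160°, lat -20°.
Square 1, 7: +1·2° lon, +7·1° lat → SW at lon -158°, lat -13°.
Subsquare v=21, q=16: +21·0.0833333° lon, +16·0.0416667° lat → SW at lon -156.25°, lat -12.3333°.
latitude 12.3333° S, longitude 156.2500° W.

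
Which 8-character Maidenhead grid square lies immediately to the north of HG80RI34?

HG80ri35

Latitude extended square 4; +1 → 5.
The longitude characters are unchanged.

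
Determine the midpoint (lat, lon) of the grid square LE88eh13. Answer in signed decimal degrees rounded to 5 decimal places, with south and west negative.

-41.69375, 56.34583

Field L=11, E=4: +11·20° lon, +4·10° lat → SW at lon 40°, lat -50°.
Square 8, 8: +8·2° lon, +8·1° lat → SW at lon 56°, lat -42°.
Subsquare e=4, h=7: +4·0.0833333° lon, +7·0.0416667° lat → SW at lon 56.3333°, lat -41.7083°.
Extended square 1, 3: +1·0.00833333° lon, +3·0.00416667° lat → SW at lon 56.3417°, lat -41.6958°.
Cell spans 0.00833333° lon × 0.00416667° lat. Centre is SW corner plus half of each.
latitude -41.69375, longitude 56.34583.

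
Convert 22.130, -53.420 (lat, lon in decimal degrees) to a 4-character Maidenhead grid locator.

Shift to the Maidenhead origin (180°W, 90°S): lon 126.58, lat 112.13.
Field: 126.58/20 → 6 → G, 112.13/10 → 11 → L; chars GL.
Square: 6.58/2 → 3, 2.13/1 → 2; chars 32.

GL32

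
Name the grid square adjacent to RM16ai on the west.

Longitude subsquare a = 0; −1 → -1, wraps to 23 = x, carry into square.
Longitude square 1; −1 → 0.
The latitude characters are unchanged.

RM06xi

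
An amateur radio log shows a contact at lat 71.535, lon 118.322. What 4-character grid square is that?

Shift to the Maidenhead origin (180°W, 90°S): lon 298.32, lat 161.53.
Field: lon ⌊298.32/20⌋ = 14 → O; lat ⌊161.53/10⌋ = 16 → Q.
Square: lon ⌊18.32/2⌋ = 9; lat ⌊1.53/1⌋ = 1.

OQ91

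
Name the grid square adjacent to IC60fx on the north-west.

Longitude subsquare f = 5; −1 → 4 = e.
Latitude subsquare x = 23; +1 → 24, wraps to 0 = a, carry into square.
Latitude square 0; +1 → 1.

IC61ea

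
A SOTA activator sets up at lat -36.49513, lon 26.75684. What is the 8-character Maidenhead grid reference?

KF33jm01

Add 180° to longitude and 90° to latitude: 206.75684, 53.50487.
Field (20°×10°, letters A–R): lon ⌊206.75684/20⌋ = 10 → K; lat ⌊53.50487/10⌋ = 5 → F.
Square (2°×1°, digits 0–9): lon ⌊6.75684/2⌋ = 3; lat ⌊3.50487/1⌋ = 3.
Subsquare (5′×2.5′, letters a–x): lon ⌊0.75684/0.0833333⌋ = 9 → j; lat ⌊0.50487/0.0416667⌋ = 12 → m.
Extended square (30″×15″, digits 0–9): lon ⌊0.00684/0.00833333⌋ = 0; lat ⌊0.00487/0.00416667⌋ = 1.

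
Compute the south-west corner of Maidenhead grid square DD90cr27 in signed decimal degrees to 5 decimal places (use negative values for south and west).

Field D=3, D=3: +3·20° lon, +3·10° lat → SW at lon -120°, lat -60°.
Square 9, 0: +9·2° lon, +0·1° lat → SW at lon -102°, lat -60°.
Subsquare c=2, r=17: +2·0.0833333° lon, +17·0.0416667° lat → SW at lon -101.833°, lat -59.2917°.
Extended square 2, 7: +2·0.00833333° lon, +7·0.00416667° lat → SW at lon -101.817°, lat -59.2625°.
latitude -59.26250, longitude -101.81667.

-59.26250, -101.81667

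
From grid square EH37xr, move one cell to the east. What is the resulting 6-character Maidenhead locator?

Longitude subsquare x = 23; +1 → 24, wraps to 0 = a, carry into square.
Longitude square 3; +1 → 4.
The latitude characters are unchanged.

EH47ar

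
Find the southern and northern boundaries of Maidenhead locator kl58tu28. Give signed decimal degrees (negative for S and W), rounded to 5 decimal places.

28.86667, 28.87083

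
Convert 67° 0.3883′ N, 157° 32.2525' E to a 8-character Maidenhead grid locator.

QP87sa41

Shift to the Maidenhead origin (180°W, 90°S): lon 337.53754, lat 157.00647.
Field: lon ⌊337.53754/20⌋ = 16 → Q; lat ⌊157.00647/10⌋ = 15 → P.
Square: lon ⌊17.53754/2⌋ = 8; lat ⌊7.00647/1⌋ = 7.
Subsquare: lon ⌊1.53754/0.0833333⌋ = 18 → s; lat ⌊0.00647/0.0416667⌋ = 0 → a.
Extended square: lon ⌊0.03754/0.00833333⌋ = 4; lat ⌊0.00647/0.00416667⌋ = 1.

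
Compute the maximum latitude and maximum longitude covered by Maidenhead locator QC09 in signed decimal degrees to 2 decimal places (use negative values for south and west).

-60.00, 142.00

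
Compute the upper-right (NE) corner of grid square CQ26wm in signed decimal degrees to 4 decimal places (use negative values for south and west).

76.5417, -134.0833

Field C=2, Q=16: +2·20° lon, +16·10° lat → SW at lon -140°, lat 70°.
Square 2, 6: +2·2° lon, +6·1° lat → SW at lon -136°, lat 76°.
Subsquare w=22, m=12: +22·0.0833333° lon, +12·0.0416667° lat → SW at lon -134.167°, lat 76.5°.
Cell spans 0.0833333° lon × 0.0416667° lat. NE corner is SW corner plus one full cell.
latitude 76.5417, longitude -134.0833.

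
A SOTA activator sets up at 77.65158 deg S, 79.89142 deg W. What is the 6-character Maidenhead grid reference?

FB02bi

Shift to the Maidenhead origin (180°W, 90°S): lon 100.1086, lat 12.3484.
Field: lon ⌊100.1086/20⌋ = 5 → F; lat ⌊12.3484/10⌋ = 1 → B.
Square: lon ⌊0.1086/2⌋ = 0; lat ⌊2.3484/1⌋ = 2.
Subsquare: lon ⌊0.1086/0.0833333⌋ = 1 → b; lat ⌊0.3484/0.0416667⌋ = 8 → i.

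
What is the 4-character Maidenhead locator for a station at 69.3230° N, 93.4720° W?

EP39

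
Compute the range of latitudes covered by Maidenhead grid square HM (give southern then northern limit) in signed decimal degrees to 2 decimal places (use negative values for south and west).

30.00, 40.00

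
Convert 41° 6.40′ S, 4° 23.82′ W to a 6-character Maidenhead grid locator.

IE78tv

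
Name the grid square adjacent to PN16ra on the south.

Latitude subsquare a = 0; −1 → -1, wraps to 23 = x, carry into square.
Latitude square 6; −1 → 5.
The longitude characters are unchanged.

PN15rx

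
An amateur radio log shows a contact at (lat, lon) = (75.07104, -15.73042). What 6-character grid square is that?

IQ25db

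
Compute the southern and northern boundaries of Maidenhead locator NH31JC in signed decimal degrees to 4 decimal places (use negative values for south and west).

Field N=13, H=7: +13·20° lon, +7·10° lat → SW at lon 80°, lat -20°.
Square 3, 1: +3·2° lon, +1·1° lat → SW at lon 86°, lat -19°.
Subsquare j=9, c=2: +9·0.0833333° lon, +2·0.0416667° lat → SW at lon 86.75°, lat -18.9167°.
Cell spans 0.0833333° lon × 0.0416667° lat.
south -18.9167, north -18.8750.

-18.9167, -18.8750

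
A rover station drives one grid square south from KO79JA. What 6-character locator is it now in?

Latitude subsquare a = 0; −1 → -1, wraps to 23 = x, carry into square.
Latitude square 9; −1 → 8.
The longitude characters are unchanged.

KO78jx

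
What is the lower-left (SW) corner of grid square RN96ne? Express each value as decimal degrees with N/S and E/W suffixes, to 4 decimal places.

Field R=17, N=13: +17·20° lon, +13·10° lat → SW at lon 160°, lat 40°.
Square 9, 6: +9·2° lon, +6·1° lat → SW at lon 178°, lat 46°.
Subsquare n=13, e=4: +13·0.0833333° lon, +4·0.0416667° lat → SW at lon 179.083°, lat 46.1667°.
latitude 46.1667° N, longitude 179.0833° E.

46.1667° N, 179.0833° E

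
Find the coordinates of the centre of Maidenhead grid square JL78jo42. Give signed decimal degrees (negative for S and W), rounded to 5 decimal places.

Field J=9, L=11: +9·20° lon, +11·10° lat → SW at lon 0°, lat 20°.
Square 7, 8: +7·2° lon, +8·1° lat → SW at lon 14°, lat 28°.
Subsquare j=9, o=14: +9·0.0833333° lon, +14·0.0416667° lat → SW at lon 14.75°, lat 28.5833°.
Extended square 4, 2: +4·0.00833333° lon, +2·0.00416667° lat → SW at lon 14.7833°, lat 28.5917°.
Cell spans 0.00833333° lon × 0.00416667° lat. Centre is SW corner plus half of each.
latitude 28.59375, longitude 14.78750.

28.59375, 14.78750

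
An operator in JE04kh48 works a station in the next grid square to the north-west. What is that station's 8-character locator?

Longitude extended square 4; −1 → 3.
Latitude extended square 8; +1 → 9.

JE04kh39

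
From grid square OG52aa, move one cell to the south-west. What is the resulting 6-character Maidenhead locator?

OG41xx

Longitude subsquare a = 0; −1 → -1, wraps to 23 = x, carry into square.
Longitude square 5; −1 → 4.
Latitude subsquare a = 0; −1 → -1, wraps to 23 = x, carry into square.
Latitude square 2; −1 → 1.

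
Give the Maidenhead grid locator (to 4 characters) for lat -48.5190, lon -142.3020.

BE81

Shift to the Maidenhead origin (180°W, 90°S): lon 37.70, lat 41.48.
Field: 37.70/20 → 1 → B, 41.48/10 → 4 → E; chars BE.
Square: 17.70/2 → 8, 1.48/1 → 1; chars 81.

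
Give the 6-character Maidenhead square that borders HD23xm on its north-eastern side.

HD33an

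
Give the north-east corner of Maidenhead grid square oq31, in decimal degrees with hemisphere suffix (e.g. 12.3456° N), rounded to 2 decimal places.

72.00° N, 108.00° E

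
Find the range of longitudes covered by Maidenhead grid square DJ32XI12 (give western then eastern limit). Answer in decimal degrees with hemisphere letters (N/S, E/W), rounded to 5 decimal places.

112.07500° W, 112.06667° W

Field D=3, J=9: +3·20° lon, +9·10° lat → SW at lon -120°, lat 0°.
Square 3, 2: +3·2° lon, +2·1° lat → SW at lon -114°, lat 2°.
Subsquare x=23, i=8: +23·0.0833333° lon, +8·0.0416667° lat → SW at lon -112.083°, lat 2.33333°.
Extended square 1, 2: +1·0.00833333° lon, +2·0.00416667° lat → SW at lon -112.075°, lat 2.34167°.
Cell spans 0.00833333° lon × 0.00416667° lat.
west 112.07500° W, east 112.06667° W.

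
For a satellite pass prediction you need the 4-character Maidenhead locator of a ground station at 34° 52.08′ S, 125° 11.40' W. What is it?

CF75

Offset from 180°W / 90°S: lon 54.81°, lat 55.13°.
Field: lon ⌊54.81/20⌋ = 2 → C; lat ⌊55.13/10⌋ = 5 → F.
Square: lon ⌊14.81/2⌋ = 7; lat ⌊5.13/1⌋ = 5.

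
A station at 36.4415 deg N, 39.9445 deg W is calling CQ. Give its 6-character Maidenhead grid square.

HM06ak

Shift to the Maidenhead origin (180°W, 90°S): lon 140.0555, lat 126.4415.
Field: lon ⌊140.0555/20⌋ = 7 → H; lat ⌊126.4415/10⌋ = 12 → M.
Square: lon ⌊0.0555/2⌋ = 0; lat ⌊6.4415/1⌋ = 6.
Subsquare: lon ⌊0.0555/0.0833333⌋ = 0 → a; lat ⌊0.4415/0.0416667⌋ = 10 → k.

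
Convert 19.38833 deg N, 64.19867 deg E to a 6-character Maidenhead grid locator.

MK29cj

Add 180° to longitude and 90° to latitude: 244.1987, 109.3883.
Field: 244.1987/20 → 12 → M, 109.3883/10 → 10 → K; chars MK.
Square: 4.1987/2 → 2, 9.3883/1 → 9; chars 29.
Subsquare: 0.1987/0.0833333 → 2 → c, 0.3883/0.0416667 → 9 → j; chars cj.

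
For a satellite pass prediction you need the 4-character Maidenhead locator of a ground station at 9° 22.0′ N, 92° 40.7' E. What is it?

Add 180° to longitude and 90° to latitude: 272.68, 99.37.
Field (20°×10°, letters A–R): lon ⌊272.68/20⌋ = 13 → N; lat ⌊99.37/10⌋ = 9 → J.
Square (2°×1°, digits 0–9): lon ⌊12.68/2⌋ = 6; lat ⌊9.37/1⌋ = 9.

NJ69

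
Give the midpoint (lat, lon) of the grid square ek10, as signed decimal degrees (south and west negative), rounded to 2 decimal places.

Field E=4, K=10: +4·20° lon, +10·10° lat → SW at lon -100°, lat 10°.
Square 1, 0: +1·2° lon, +0·1° lat → SW at lon -98°, lat 10°.
Cell spans 2° lon × 1° lat. Centre is SW corner plus half of each.
latitude 10.50, longitude -97.00.

10.50, -97.00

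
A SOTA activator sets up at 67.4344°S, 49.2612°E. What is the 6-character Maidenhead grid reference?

Shift to the Maidenhead origin (180°W, 90°S): lon 229.2612, lat 22.5656.
Field: 229.2612/20 → 11 → L, 22.5656/10 → 2 → C; chars LC.
Square: 9.2612/2 → 4, 2.5656/1 → 2; chars 42.
Subsquare: 1.2612/0.0833333 → 15 → p, 0.5656/0.0416667 → 13 → n; chars pn.

LC42pn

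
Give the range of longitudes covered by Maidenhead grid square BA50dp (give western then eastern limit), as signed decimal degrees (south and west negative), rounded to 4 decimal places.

-149.7500, -149.6667

Field B=1, A=0: +1·20° lon, +0·10° lat → SW at lon -160°, lat -90°.
Square 5, 0: +5·2° lon, +0·1° lat → SW at lon -150°, lat -90°.
Subsquare d=3, p=15: +3·0.0833333° lon, +15·0.0416667° lat → SW at lon -149.75°, lat -89.375°.
Cell spans 0.0833333° lon × 0.0416667° lat.
west -149.7500, east -149.6667.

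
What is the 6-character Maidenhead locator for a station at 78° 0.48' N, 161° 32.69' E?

Offset from 180°W / 90°S: lon 341.5448°, lat 168.0080°.
Field (20°×10°, letters A–R): lon ⌊341.5448/20⌋ = 17 → R; lat ⌊168.0080/10⌋ = 16 → Q.
Square (2°×1°, digits 0–9): lon ⌊1.5448/2⌋ = 0; lat ⌊8.0080/1⌋ = 8.
Subsquare (5′×2.5′, letters a–x): lon ⌊1.5448/0.0833333⌋ = 18 → s; lat ⌊0.0080/0.0416667⌋ = 0 → a.

RQ08sa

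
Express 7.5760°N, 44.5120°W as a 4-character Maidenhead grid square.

Add 180° to longitude and 90° to latitude: 135.49, 97.58.
Field: 135.49/20 → 6 → G, 97.58/10 → 9 → J; chars GJ.
Square: 15.49/2 → 7, 7.58/1 → 7; chars 77.

GJ77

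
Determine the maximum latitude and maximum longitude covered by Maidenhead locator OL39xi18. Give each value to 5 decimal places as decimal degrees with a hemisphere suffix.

29.37083° N, 107.93333° E

Field O=14, L=11: +14·20° lon, +11·10° lat → SW at lon 100°, lat 20°.
Square 3, 9: +3·2° lon, +9·1° lat → SW at lon 106°, lat 29°.
Subsquare x=23, i=8: +23·0.0833333° lon, +8·0.0416667° lat → SW at lon 107.917°, lat 29.3333°.
Extended square 1, 8: +1·0.00833333° lon, +8·0.00416667° lat → SW at lon 107.925°, lat 29.3667°.
Cell spans 0.00833333° lon × 0.00416667° lat. NE corner is SW corner plus one full cell.
latitude 29.37083° N, longitude 107.93333° E.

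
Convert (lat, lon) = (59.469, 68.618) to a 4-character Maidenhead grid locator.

Offset from 180°W / 90°S: lon 248.62°, lat 149.47°.
Field: 248.62/20 → 12 → M, 149.47/10 → 14 → O; chars MO.
Square: 8.62/2 → 4, 9.47/1 → 9; chars 49.

MO49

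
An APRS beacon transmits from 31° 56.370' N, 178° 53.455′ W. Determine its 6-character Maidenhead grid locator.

AM01nw

Add 180° to longitude and 90° to latitude: 1.1091, 121.9395.
Field: 1.1091/20 → 0 → A, 121.9395/10 → 12 → M; chars AM.
Square: 1.1091/2 → 0, 1.9395/1 → 1; chars 01.
Subsquare: 1.1091/0.0833333 → 13 → n, 0.9395/0.0416667 → 22 → w; chars nw.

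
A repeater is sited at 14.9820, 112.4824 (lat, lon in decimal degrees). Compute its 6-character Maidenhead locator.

OK64fx

Shift to the Maidenhead origin (180°W, 90°S): lon 292.4824, lat 104.9820.
Field (20°×10°, letters A–R): 292.4824/20 → 14 → O, 104.9820/10 → 10 → K; chars OK.
Square (2°×1°, digits 0–9): 12.4824/2 → 6, 4.9820/1 → 4; chars 64.
Subsquare (5′×2.5′, letters a–x): 0.4824/0.0833333 → 5 → f, 0.9820/0.0416667 → 23 → x; chars fx.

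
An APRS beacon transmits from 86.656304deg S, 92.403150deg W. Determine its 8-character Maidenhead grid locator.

EA33ti12

Add 180° to longitude and 90° to latitude: 87.59685, 3.34370.
Field (20°×10°, letters A–R): 87.59685/20 → 4 → E, 3.34370/10 → 0 → A; chars EA.
Square (2°×1°, digits 0–9): 7.59685/2 → 3, 3.34370/1 → 3; chars 33.
Subsquare (5′×2.5′, letters a–x): 1.59685/0.0833333 → 19 → t, 0.34370/0.0416667 → 8 → i; chars ti.
Extended square (30″×15″, digits 0–9): 0.01352/0.00833333 → 1, 0.01036/0.00416667 → 2; chars 12.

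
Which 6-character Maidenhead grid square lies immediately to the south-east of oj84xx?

OJ94aw

Longitude subsquare x = 23; +1 → 24, wraps to 0 = a, carry into square.
Longitude square 8; +1 → 9.
Latitude subsquare x = 23; −1 → 22 = w.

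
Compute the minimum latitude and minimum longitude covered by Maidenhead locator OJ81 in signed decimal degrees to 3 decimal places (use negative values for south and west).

Field O=14, J=9: +14·20° lon, +9·10° lat → SW at lon 100°, lat 0°.
Square 8, 1: +8·2° lon, +1·1° lat → SW at lon 116°, lat 1°.
latitude 1.000, longitude 116.000.

1.000, 116.000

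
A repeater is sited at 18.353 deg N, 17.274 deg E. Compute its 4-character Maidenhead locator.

JK88

Shift to the Maidenhead origin (180°W, 90°S): lon 197.27, lat 108.35.
Field: 197.27/20 → 9 → J, 108.35/10 → 10 → K; chars JK.
Square: 17.27/2 → 8, 8.35/1 → 8; chars 88.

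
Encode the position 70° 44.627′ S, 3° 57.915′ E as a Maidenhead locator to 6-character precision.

JB19xg

Offset from 180°W / 90°S: lon 183.9652°, lat 19.2562°.
Field (20°×10°, letters A–R): 183.9652/20 → 9 → J, 19.2562/10 → 1 → B; chars JB.
Square (2°×1°, digits 0–9): 3.9652/2 → 1, 9.2562/1 → 9; chars 19.
Subsquare (5′×2.5′, letters a–x): 1.9652/0.0833333 → 23 → x, 0.2562/0.0416667 → 6 → g; chars xg.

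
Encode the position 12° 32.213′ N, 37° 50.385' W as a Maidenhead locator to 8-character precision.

Add 180° to longitude and 90° to latitude: 142.16025, 102.53688.
Field (20°×10°, letters A–R): lon ⌊142.16025/20⌋ = 7 → H; lat ⌊102.53688/10⌋ = 10 → K.
Square (2°×1°, digits 0–9): lon ⌊2.16025/2⌋ = 1; lat ⌊2.53688/1⌋ = 2.
Subsquare (5′×2.5′, letters a–x): lon ⌊0.16025/0.0833333⌋ = 1 → b; lat ⌊0.53688/0.0416667⌋ = 12 → m.
Extended square (30″×15″, digits 0–9): lon ⌊0.07692/0.00833333⌋ = 9; lat ⌊0.03688/0.00416667⌋ = 8.

HK12bm98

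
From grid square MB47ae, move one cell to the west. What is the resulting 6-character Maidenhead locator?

Longitude subsquare a = 0; −1 → -1, wraps to 23 = x, carry into square.
Longitude square 4; −1 → 3.
The latitude characters are unchanged.

MB37xe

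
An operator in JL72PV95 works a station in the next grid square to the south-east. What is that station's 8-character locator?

Longitude extended square 9; +1 → 10, wraps to 0, carry into subsquare.
Longitude subsquare p = 15; +1 → 16 = q.
Latitude extended square 5; −1 → 4.

JL72qv04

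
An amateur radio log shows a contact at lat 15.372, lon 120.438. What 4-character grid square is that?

Offset from 180°W / 90°S: lon 300.44°, lat 105.37°.
Field: 300.44/20 → 15 → P, 105.37/10 → 10 → K; chars PK.
Square: 0.44/2 → 0, 5.37/1 → 5; chars 05.

PK05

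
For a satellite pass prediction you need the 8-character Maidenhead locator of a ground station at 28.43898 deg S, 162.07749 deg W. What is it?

AG81xn04

Add 180° to longitude and 90° to latitude: 17.92251, 61.56102.
Field (20°×10°, letters A–R): 17.92251/20 → 0 → A, 61.56102/10 → 6 → G; chars AG.
Square (2°×1°, digits 0–9): 17.92251/2 → 8, 1.56102/1 → 1; chars 81.
Subsquare (5′×2.5′, letters a–x): 1.92251/0.0833333 → 23 → x, 0.56102/0.0416667 → 13 → n; chars xn.
Extended square (30″×15″, digits 0–9): 0.00584/0.00833333 → 0, 0.01935/0.00416667 → 4; chars 04.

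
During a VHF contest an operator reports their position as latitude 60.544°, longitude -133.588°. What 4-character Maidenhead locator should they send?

CP30

Add 180° to longitude and 90° to latitude: 46.41, 150.54.
Field: 46.41/20 → 2 → C, 150.54/10 → 15 → P; chars CP.
Square: 6.41/2 → 3, 0.54/1 → 0; chars 30.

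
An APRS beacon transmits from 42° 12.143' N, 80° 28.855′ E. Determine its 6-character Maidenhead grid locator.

NN02fe

Add 180° to longitude and 90° to latitude: 260.4809, 132.2024.
Field: lon ⌊260.4809/20⌋ = 13 → N; lat ⌊132.2024/10⌋ = 13 → N.
Square: lon ⌊0.4809/2⌋ = 0; lat ⌊2.2024/1⌋ = 2.
Subsquare: lon ⌊0.4809/0.0833333⌋ = 5 → f; lat ⌊0.2024/0.0416667⌋ = 4 → e.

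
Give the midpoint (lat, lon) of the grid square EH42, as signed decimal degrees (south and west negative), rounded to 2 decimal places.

-17.50, -91.00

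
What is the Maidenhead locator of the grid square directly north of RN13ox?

RN14oa

Latitude subsquare x = 23; +1 → 24, wraps to 0 = a, carry into square.
Latitude square 3; +1 → 4.
The longitude characters are unchanged.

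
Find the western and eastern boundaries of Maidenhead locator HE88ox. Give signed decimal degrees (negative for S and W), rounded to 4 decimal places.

Field H=7, E=4: +7·20° lon, +4·10° lat → SW at lon -40°, lat -50°.
Square 8, 8: +8·2° lon, +8·1° lat → SW at lon -24°, lat -42°.
Subsquare o=14, x=23: +14·0.0833333° lon, +23·0.0416667° lat → SW at lon -22.8333°, lat -41.0417°.
Cell spans 0.0833333° lon × 0.0416667° lat.
west -22.8333, east -22.7500.

-22.8333, -22.7500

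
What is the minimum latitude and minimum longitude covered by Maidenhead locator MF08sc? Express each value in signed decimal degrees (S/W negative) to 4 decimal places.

-31.9167, 61.5000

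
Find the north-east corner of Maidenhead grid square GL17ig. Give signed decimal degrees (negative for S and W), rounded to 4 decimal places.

27.2917, -57.2500

Field G=6, L=11: +6·20° lon, +11·10° lat → SW at lon -60°, lat 20°.
Square 1, 7: +1·2° lon, +7·1° lat → SW at lon -58°, lat 27°.
Subsquare i=8, g=6: +8·0.0833333° lon, +6·0.0416667° lat → SW at lon -57.3333°, lat 27.25°.
Cell spans 0.0833333° lon × 0.0416667° lat. NE corner is SW corner plus one full cell.
latitude 27.2917, longitude -57.2500.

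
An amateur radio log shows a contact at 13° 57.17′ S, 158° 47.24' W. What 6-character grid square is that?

BH06ob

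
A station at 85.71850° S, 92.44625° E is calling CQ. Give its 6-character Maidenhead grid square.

NA64fg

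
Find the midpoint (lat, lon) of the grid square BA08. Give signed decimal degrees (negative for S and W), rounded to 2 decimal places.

Field B=1, A=0: +1·20° lon, +0·10° lat → SW at lon -160°, lat -90°.
Square 0, 8: +0·2° lon, +8·1° lat → SW at lon -160°, lat -82°.
Cell spans 2° lon × 1° lat. Centre is SW corner plus half of each.
latitude -81.50, longitude -159.00.

-81.50, -159.00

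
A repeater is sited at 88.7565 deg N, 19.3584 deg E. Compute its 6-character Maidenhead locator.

Add 180° to longitude and 90° to latitude: 199.3584, 178.7565.
Field (20°×10°, letters A–R): lon ⌊199.3584/20⌋ = 9 → J; lat ⌊178.7565/10⌋ = 17 → R.
Square (2°×1°, digits 0–9): lon ⌊19.3584/2⌋ = 9; lat ⌊8.7565/1⌋ = 8.
Subsquare (5′×2.5′, letters a–x): lon ⌊1.3584/0.0833333⌋ = 16 → q; lat ⌊0.7565/0.0416667⌋ = 18 → s.

JR98qs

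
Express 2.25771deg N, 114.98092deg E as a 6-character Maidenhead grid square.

OJ72lg

Shift to the Maidenhead origin (180°W, 90°S): lon 294.9809, lat 92.2577.
Field: lon ⌊294.9809/20⌋ = 14 → O; lat ⌊92.2577/10⌋ = 9 → J.
Square: lon ⌊14.9809/2⌋ = 7; lat ⌊2.2577/1⌋ = 2.
Subsquare: lon ⌊0.9809/0.0833333⌋ = 11 → l; lat ⌊0.2577/0.0416667⌋ = 6 → g.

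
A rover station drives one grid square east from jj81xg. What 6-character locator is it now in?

JJ91ag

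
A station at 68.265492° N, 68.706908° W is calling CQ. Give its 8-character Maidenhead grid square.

Shift to the Maidenhead origin (180°W, 90°S): lon 111.29309, lat 158.26549.
Field: 111.29309/20 → 5 → F, 158.26549/10 → 15 → P; chars FP.
Square: 11.29309/2 → 5, 8.26549/1 → 8; chars 58.
Subsquare: 1.29309/0.0833333 → 15 → p, 0.26549/0.0416667 → 6 → g; chars pg.
Extended square: 0.04309/0.00833333 → 5, 0.01549/0.00416667 → 3; chars 53.

FP58pg53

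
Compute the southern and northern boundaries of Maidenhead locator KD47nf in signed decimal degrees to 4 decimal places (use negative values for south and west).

Field K=10, D=3: +10·20° lon, +3·10° lat → SW at lon 20°, lat -60°.
Square 4, 7: +4·2° lon, +7·1° lat → SW at lon 28°, lat -53°.
Subsquare n=13, f=5: +13·0.0833333° lon, +5·0.0416667° lat → SW at lon 29.0833°, lat -52.7917°.
Cell spans 0.0833333° lon × 0.0416667° lat.
south -52.7917, north -52.7500.

-52.7917, -52.7500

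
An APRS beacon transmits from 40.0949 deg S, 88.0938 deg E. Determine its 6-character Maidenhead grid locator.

NE49bv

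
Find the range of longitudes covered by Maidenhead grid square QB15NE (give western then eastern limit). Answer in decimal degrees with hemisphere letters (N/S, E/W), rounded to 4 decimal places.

Field Q=16, B=1: +16·20° lon, +1·10° lat → SW at lon 140°, lat -80°.
Square 1, 5: +1·2° lon, +5·1° lat → SW at lon 142°, lat -75°.
Subsquare n=13, e=4: +13·0.0833333° lon, +4·0.0416667° lat → SW at lon 143.083°, lat -74.8333°.
Cell spans 0.0833333° lon × 0.0416667° lat.
west 143.0833° E, east 143.1667° E.

143.0833° E, 143.1667° E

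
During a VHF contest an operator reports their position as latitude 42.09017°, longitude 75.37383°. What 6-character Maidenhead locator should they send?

Add 180° to longitude and 90° to latitude: 255.3738, 132.0902.
Field: lon ⌊255.3738/20⌋ = 12 → M; lat ⌊132.0902/10⌋ = 13 → N.
Square: lon ⌊15.3738/2⌋ = 7; lat ⌊2.0902/1⌋ = 2.
Subsquare: lon ⌊1.3738/0.0833333⌋ = 16 → q; lat ⌊0.0902/0.0416667⌋ = 2 → c.

MN72qc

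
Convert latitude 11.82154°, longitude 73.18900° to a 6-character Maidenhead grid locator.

Add 180° to longitude and 90° to latitude: 253.1890, 101.8215.
Field (20°×10°, letters A–R): 253.1890/20 → 12 → M, 101.8215/10 → 10 → K; chars MK.
Square (2°×1°, digits 0–9): 13.1890/2 → 6, 1.8215/1 → 1; chars 61.
Subsquare (5′×2.5′, letters a–x): 1.1890/0.0833333 → 14 → o, 0.8215/0.0416667 → 19 → t; chars ot.

MK61ot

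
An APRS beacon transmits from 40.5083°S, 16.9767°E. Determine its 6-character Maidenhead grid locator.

Offset from 180°W / 90°S: lon 196.9767°, lat 49.4917°.
Field: lon ⌊196.9767/20⌋ = 9 → J; lat ⌊49.4917/10⌋ = 4 → E.
Square: lon ⌊16.9767/2⌋ = 8; lat ⌊9.4917/1⌋ = 9.
Subsquare: lon ⌊0.9767/0.0833333⌋ = 11 → l; lat ⌊0.4917/0.0416667⌋ = 11 → l.

JE89ll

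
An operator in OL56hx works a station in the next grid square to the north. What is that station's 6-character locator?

Latitude subsquare x = 23; +1 → 24, wraps to 0 = a, carry into square.
Latitude square 6; +1 → 7.
The longitude characters are unchanged.

OL57ha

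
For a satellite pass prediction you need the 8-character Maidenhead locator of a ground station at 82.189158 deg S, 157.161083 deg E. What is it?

QA87nt94

Shift to the Maidenhead origin (180°W, 90°S): lon 337.16108, lat 7.81084.
Field: 337.16108/20 → 16 → Q, 7.81084/10 → 0 → A; chars QA.
Square: 17.16108/2 → 8, 7.81084/1 → 7; chars 87.
Subsquare: 1.16108/0.0833333 → 13 → n, 0.81084/0.0416667 → 19 → t; chars nt.
Extended square: 0.07775/0.00833333 → 9, 0.01918/0.00416667 → 4; chars 94.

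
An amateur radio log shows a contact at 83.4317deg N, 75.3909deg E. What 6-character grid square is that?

MR73qk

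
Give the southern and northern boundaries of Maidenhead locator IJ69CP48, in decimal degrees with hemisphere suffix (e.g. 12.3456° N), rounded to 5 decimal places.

Field I=8, J=9: +8·20° lon, +9·10° lat → SW at lon -20°, lat 0°.
Square 6, 9: +6·2° lon, +9·1° lat → SW at lon -8°, lat 9°.
Subsquare c=2, p=15: +2·0.0833333° lon, +15·0.0416667° lat → SW at lon -7.83333°, lat 9.625°.
Extended square 4, 8: +4·0.00833333° lon, +8·0.00416667° lat → SW at lon -7.8°, lat 9.65833°.
Cell spans 0.00833333° lon × 0.00416667° lat.
south 9.65833° N, north 9.66250° N.

9.65833° N, 9.66250° N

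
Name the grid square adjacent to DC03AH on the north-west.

CC93xi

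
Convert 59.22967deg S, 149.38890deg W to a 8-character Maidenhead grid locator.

BD50hs34

Add 180° to longitude and 90° to latitude: 30.61110, 30.77033.
Field: 30.61110/20 → 1 → B, 30.77033/10 → 3 → D; chars BD.
Square: 10.61110/2 → 5, 0.77033/1 → 0; chars 50.
Subsquare: 0.61110/0.0833333 → 7 → h, 0.77033/0.0416667 → 18 → s; chars hs.
Extended square: 0.02777/0.00833333 → 3, 0.02033/0.00416667 → 4; chars 34.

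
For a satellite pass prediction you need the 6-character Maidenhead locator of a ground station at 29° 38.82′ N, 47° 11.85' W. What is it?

GL69jp

Shift to the Maidenhead origin (180°W, 90°S): lon 132.8025, lat 119.6470.
Field (20°×10°, letters A–R): lon ⌊132.8025/20⌋ = 6 → G; lat ⌊119.6470/10⌋ = 11 → L.
Square (2°×1°, digits 0–9): lon ⌊12.8025/2⌋ = 6; lat ⌊9.6470/1⌋ = 9.
Subsquare (5′×2.5′, letters a–x): lon ⌊0.8025/0.0833333⌋ = 9 → j; lat ⌊0.6470/0.0416667⌋ = 15 → p.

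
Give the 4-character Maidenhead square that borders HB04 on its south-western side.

GB93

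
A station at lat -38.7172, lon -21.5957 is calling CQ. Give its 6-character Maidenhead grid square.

HF91eg

Offset from 180°W / 90°S: lon 158.4043°, lat 51.2828°.
Field: lon ⌊158.4043/20⌋ = 7 → H; lat ⌊51.2828/10⌋ = 5 → F.
Square: lon ⌊18.4043/2⌋ = 9; lat ⌊1.2828/1⌋ = 1.
Subsquare: lon ⌊0.4043/0.0833333⌋ = 4 → e; lat ⌊0.2828/0.0416667⌋ = 6 → g.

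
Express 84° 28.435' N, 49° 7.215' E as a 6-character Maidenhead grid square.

LR44nl

Add 180° to longitude and 90° to latitude: 229.1202, 174.4739.
Field: 229.1202/20 → 11 → L, 174.4739/10 → 17 → R; chars LR.
Square: 9.1202/2 → 4, 4.4739/1 → 4; chars 44.
Subsquare: 1.1202/0.0833333 → 13 → n, 0.4739/0.0416667 → 11 → l; chars nl.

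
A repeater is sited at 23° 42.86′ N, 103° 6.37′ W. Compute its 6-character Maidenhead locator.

Offset from 180°W / 90°S: lon 76.8938°, lat 113.7143°.
Field (20°×10°, letters A–R): lon ⌊76.8938/20⌋ = 3 → D; lat ⌊113.7143/10⌋ = 11 → L.
Square (2°×1°, digits 0–9): lon ⌊16.8938/2⌋ = 8; lat ⌊3.7143/1⌋ = 3.
Subsquare (5′×2.5′, letters a–x): lon ⌊0.8938/0.0833333⌋ = 10 → k; lat ⌊0.7143/0.0416667⌋ = 17 → r.

DL83kr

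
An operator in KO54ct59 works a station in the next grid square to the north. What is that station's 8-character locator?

KO54cu50

Latitude extended square 9; +1 → 10, wraps to 0, carry into subsquare.
Latitude subsquare t = 19; +1 → 20 = u.
The longitude characters are unchanged.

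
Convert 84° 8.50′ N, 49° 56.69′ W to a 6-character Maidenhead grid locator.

GR54ad

Add 180° to longitude and 90° to latitude: 130.0552, 174.1417.
Field: lon ⌊130.0552/20⌋ = 6 → G; lat ⌊174.1417/10⌋ = 17 → R.
Square: lon ⌊10.0552/2⌋ = 5; lat ⌊4.1417/1⌋ = 4.
Subsquare: lon ⌊0.0552/0.0833333⌋ = 0 → a; lat ⌊0.1417/0.0416667⌋ = 3 → d.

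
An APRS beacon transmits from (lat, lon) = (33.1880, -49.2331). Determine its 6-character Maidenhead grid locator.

Offset from 180°W / 90°S: lon 130.7669°, lat 123.1880°.
Field: 130.7669/20 → 6 → G, 123.1880/10 → 12 → M; chars GM.
Square: 10.7669/2 → 5, 3.1880/1 → 3; chars 53.
Subsquare: 0.7669/0.0833333 → 9 → j, 0.1880/0.0416667 → 4 → e; chars je.

GM53je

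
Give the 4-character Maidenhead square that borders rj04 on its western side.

Longitude square 0; −1 → -1, wraps to 9, carry into field.
Longitude field R = 17; −1 → 16 = Q.
The latitude characters are unchanged.

QJ94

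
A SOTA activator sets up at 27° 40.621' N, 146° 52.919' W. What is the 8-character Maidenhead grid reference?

Offset from 180°W / 90°S: lon 33.11802°, lat 117.67702°.
Field (20°×10°, letters A–R): 33.11802/20 → 1 → B, 117.67702/10 → 11 → L; chars BL.
Square (2°×1°, digits 0–9): 13.11802/2 → 6, 7.67702/1 → 7; chars 67.
Subsquare (5′×2.5′, letters a–x): 1.11802/0.0833333 → 13 → n, 0.67702/0.0416667 → 16 → q; chars nq.
Extended square (30″×15″, digits 0–9): 0.03468/0.00833333 → 4, 0.01035/0.00416667 → 2; chars 42.

BL67nq42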